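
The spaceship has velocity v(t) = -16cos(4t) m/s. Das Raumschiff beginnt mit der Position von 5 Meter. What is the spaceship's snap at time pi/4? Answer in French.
Nous devons dériver notre équation de la vitesse v(t) = -16·cos(4·t) 3 fois. La dérivée de la vitesse donne l'accélération: a(t) = 64·sin(4·t). En prenant d/dt de a(t), nous trouvons j(t) = 256·cos(4·t). En prenant d/dt de j(t), nous trouvons s(t) = -1024·sin(4·t). De l'équation du snap s(t) = -1024·sin(4·t), nous substituons t = pi/4 pour obtenir s = 0.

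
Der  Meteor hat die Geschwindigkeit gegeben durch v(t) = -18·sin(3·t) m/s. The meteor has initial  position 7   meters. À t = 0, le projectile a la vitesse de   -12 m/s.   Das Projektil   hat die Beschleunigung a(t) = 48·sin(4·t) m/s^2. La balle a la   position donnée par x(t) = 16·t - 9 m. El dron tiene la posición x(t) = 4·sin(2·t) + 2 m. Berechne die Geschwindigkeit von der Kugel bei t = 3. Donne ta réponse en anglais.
To solve this, we need to take 1 derivative of our position equation x(t) = 16·t - 9. Taking d/dt of x(t), we find v(t) = 16. Using v(t) = 16 and substituting t = 3, we find v = 16.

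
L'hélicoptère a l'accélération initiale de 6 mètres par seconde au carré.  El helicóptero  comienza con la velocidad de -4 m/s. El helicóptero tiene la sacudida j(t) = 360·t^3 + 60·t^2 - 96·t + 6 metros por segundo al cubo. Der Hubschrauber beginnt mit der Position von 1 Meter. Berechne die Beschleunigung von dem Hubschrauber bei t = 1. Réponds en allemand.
Wir müssen unsere Gleichung für den Ruck j(t) = 360·t^3 + 60·t^2 - 96·t + 6 1-mal integrieren. Durch Integration von dem Ruck und Verwendung der Anfangsbedingung a(0) = 6, erhalten wir a(t) = 90·t^4 + 20·t^3 - 48·t^2 + 6·t + 6. Wir haben die Beschleunigung a(t) = 90·t^4 + 20·t^3 - 48·t^2 + 6·t + 6. Durch Einsetzen von t = 1: a(1) = 74.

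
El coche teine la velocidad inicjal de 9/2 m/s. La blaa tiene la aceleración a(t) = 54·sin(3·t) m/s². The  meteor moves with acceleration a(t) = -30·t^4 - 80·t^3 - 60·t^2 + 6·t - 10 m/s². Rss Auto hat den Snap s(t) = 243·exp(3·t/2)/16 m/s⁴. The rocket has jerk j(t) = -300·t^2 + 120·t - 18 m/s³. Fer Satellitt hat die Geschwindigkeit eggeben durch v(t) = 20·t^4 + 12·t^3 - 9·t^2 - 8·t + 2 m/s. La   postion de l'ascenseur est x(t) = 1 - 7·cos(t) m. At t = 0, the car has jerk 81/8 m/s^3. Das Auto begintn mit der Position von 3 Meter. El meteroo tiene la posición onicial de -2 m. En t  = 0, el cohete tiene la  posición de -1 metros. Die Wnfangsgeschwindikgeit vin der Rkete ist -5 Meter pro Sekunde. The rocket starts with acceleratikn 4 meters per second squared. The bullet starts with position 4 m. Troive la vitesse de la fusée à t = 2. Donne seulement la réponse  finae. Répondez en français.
v(2) = -273.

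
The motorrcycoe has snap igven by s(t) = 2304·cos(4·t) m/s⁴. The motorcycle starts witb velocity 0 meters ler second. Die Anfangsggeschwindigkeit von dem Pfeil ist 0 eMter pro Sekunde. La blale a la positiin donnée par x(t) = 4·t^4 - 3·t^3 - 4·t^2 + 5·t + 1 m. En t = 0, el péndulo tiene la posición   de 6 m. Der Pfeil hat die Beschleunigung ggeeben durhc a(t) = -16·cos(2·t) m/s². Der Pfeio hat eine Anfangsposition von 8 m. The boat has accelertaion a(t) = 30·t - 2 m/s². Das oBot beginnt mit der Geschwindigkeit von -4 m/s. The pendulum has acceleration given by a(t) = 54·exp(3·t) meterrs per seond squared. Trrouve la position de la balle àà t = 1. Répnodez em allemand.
Wir haben die Position x(t) = 4·t^4 - 3·t^3 - 4·t^2 + 5·t + 1. Durch Einsetzen von t = 1: x(1) = 3.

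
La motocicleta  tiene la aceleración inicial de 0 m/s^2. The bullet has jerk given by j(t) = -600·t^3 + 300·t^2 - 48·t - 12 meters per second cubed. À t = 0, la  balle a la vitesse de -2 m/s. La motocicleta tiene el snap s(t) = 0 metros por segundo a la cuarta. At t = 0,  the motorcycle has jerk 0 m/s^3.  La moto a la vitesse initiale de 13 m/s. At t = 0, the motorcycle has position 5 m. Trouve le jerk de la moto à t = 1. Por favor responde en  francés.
Nous devons intégrer notre équation du snap s(t) = 0 1 fois. En intégrant le snap et en utilisant la condition initiale j(0) = 0, nous obtenons j(t) = 0. En utilisant j(t) = 0 et en substituant t = 1, nous trouvons j = 0.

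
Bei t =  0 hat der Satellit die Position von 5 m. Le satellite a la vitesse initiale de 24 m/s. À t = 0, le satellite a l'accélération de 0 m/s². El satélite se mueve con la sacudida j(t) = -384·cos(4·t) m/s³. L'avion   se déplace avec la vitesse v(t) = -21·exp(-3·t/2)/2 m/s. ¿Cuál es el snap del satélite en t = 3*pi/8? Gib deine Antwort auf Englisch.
To solve this, we need to take 1 derivative of our jerk equation j(t) = -384·cos(4·t). Differentiating jerk, we get snap: s(t) = 1536·sin(4·t). We have snap s(t) = 1536·sin(4·t). Substituting t = 3*pi/8: s(3*pi/8) = -1536.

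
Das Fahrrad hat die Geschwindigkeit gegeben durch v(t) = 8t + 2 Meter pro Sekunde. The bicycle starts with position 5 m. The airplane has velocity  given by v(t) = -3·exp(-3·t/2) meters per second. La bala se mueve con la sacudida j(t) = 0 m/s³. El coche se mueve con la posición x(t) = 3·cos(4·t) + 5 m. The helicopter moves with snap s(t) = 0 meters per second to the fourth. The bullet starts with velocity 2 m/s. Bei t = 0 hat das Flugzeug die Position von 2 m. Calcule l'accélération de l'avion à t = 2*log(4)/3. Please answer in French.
Nous devons dériver notre équation de la vitesse v(t) = -3·exp(-3·t/2) 1 fois. En dérivant la vitesse, nous obtenons l'accélération: a(t) = 9·exp(-3·t/2)/2. Nous avons l'accélération a(t) = 9·exp(-3·t/2)/2. En substituant t = 2*log(4)/3: a(2*log(4)/3) = 9/8.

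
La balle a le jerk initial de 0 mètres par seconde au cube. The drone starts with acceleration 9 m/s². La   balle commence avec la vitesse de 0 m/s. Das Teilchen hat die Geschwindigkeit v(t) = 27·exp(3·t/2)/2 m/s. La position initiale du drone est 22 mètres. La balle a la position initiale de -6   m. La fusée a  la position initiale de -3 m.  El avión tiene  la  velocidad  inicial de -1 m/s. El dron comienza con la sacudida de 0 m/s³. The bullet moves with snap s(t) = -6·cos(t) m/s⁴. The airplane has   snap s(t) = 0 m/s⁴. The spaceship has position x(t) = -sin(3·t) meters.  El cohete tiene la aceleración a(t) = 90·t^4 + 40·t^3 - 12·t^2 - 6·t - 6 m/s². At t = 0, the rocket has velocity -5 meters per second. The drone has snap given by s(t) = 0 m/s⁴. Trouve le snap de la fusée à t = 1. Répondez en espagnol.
Para resolver esto, necesitamos tomar 2 derivadas de nuestra ecuación de la aceleración a(t) = 90·t^4 + 40·t^3 - 12·t^2 - 6·t - 6. Derivando la aceleración, obtenemos la sacudida: j(t) = 360·t^3 + 120·t^2 - 24·t - 6. Tomando d/dt de j(t), encontramos s(t) = 1080·t^2 + 240·t - 24. De la ecuación del snap s(t) = 1080·t^2 + 240·t - 24, sustituimos t = 1 para obtener s = 1296.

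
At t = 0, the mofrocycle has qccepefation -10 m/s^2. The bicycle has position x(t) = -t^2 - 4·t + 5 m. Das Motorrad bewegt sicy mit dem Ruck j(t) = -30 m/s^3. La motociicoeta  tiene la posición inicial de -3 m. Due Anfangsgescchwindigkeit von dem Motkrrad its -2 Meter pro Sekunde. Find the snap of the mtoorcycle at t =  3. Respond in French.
Pour résoudre ceci, nous devons prendre 1 dérivée de notre équation du jerk j(t) = -30. La dérivée du jerk donne le snap: s(t) = 0. De l'équation du snap s(t) = 0, nous substituons t = 3 pour obtenir s = 0.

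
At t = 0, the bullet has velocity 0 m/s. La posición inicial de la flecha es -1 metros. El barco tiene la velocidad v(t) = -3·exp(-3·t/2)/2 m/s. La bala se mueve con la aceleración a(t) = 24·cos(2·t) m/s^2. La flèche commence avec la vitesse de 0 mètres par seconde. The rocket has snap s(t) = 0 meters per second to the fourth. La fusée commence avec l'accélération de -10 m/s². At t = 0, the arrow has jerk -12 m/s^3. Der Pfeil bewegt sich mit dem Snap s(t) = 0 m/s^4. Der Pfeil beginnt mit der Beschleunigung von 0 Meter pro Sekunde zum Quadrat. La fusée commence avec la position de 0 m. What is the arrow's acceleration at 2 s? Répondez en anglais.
To solve this, we need to take 2 antiderivatives of our snap equation s(t) = 0. The antiderivative of snap is jerk. Using j(0) = -12, we get j(t) = -12. Integrating jerk and using the initial condition a(0) = 0, we get a(t) = -12·t. Using a(t) = -12·t and substituting t = 2, we find a = -24.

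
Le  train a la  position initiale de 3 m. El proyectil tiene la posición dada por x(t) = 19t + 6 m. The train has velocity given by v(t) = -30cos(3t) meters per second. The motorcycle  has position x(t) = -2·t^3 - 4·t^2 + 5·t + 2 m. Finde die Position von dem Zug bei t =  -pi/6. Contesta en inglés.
To find the answer, we compute 1 integral of v(t) = -30·cos(3·t). The antiderivative of velocity is position. Using x(0) = 3, we get x(t) = 3 - 10·sin(3·t). We have position x(t) = 3 - 10·sin(3·t). Substituting t = -pi/6: x(-pi/6) = 13.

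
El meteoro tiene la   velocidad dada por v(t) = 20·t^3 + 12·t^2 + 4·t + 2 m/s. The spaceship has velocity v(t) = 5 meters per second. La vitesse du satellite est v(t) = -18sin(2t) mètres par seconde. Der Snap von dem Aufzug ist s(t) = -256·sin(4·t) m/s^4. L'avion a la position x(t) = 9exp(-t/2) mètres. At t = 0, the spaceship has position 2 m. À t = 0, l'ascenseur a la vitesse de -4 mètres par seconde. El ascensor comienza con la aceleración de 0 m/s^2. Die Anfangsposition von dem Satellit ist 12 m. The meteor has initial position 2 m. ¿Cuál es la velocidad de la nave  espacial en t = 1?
Tenemos la velocidad v(t) = 5. Sustituyendo t = 1: v(1) = 5.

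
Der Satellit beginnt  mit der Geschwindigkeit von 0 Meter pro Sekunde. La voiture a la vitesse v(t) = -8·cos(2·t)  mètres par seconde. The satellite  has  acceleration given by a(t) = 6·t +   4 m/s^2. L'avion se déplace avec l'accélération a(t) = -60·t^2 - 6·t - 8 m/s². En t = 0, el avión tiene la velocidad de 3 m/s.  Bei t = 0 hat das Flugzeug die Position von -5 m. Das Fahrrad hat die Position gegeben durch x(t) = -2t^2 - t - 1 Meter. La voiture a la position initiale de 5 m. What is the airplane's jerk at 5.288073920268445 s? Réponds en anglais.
To solve this, we need to take 1 derivative of our acceleration equation a(t) = -60·t^2 - 6·t - 8. Differentiating acceleration, we get jerk: j(t) = -120·t - 6. Using j(t) = -120·t - 6 and substituting t = 5.288073920268445, we find j = -640.568870432213.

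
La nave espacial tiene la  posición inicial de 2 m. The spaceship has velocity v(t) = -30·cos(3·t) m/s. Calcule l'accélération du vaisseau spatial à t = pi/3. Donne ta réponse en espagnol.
Debemos derivar nuestra ecuación de la velocidad v(t) = -30·cos(3·t) 1 vez. Derivando la velocidad, obtenemos la aceleración: a(t) = 90·sin(3·t). De la ecuación de la aceleración a(t) = 90·sin(3·t), sustituimos t = pi/3 para obtener a = 0.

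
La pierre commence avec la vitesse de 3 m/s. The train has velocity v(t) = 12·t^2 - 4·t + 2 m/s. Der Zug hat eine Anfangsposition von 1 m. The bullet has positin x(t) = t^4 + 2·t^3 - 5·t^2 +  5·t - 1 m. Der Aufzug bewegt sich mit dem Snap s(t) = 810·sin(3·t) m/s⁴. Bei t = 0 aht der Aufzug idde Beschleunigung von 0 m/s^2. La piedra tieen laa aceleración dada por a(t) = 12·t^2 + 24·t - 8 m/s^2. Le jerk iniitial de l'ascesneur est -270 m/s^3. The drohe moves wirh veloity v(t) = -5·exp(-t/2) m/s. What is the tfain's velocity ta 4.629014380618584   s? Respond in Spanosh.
Tenemos la velocidad v(t) = 12·t^2 - 4·t + 2. Sustituyendo t = 4.629014380618584: v(4.629014380618584) = 240.617232109210.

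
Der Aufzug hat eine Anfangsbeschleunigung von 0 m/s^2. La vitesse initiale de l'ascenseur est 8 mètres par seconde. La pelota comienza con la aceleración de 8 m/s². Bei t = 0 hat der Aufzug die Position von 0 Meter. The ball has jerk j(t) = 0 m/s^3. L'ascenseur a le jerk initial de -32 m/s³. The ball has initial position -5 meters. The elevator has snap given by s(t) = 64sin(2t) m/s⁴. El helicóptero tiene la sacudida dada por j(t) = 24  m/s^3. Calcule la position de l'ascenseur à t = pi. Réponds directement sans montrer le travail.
La réponse est 0.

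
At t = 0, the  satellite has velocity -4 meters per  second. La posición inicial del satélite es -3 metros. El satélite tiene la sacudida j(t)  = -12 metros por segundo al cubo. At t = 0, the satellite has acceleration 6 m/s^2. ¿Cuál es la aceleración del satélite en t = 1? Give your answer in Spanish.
Debemos encontrar la integral de nuestra ecuación de la sacudida j(t) = -12 1 vez. Tomando ∫j(t)dt y aplicando a(0) = 6, encontramos a(t) = 6 - 12·t. De la ecuación de la aceleración a(t) = 6 - 12·t, sustituimos t = 1 para obtener a = -6.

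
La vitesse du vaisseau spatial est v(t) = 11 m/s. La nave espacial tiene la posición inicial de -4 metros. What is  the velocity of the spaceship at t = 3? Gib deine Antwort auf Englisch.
Using v(t) = 11 and substituting t = 3, we find v = 11.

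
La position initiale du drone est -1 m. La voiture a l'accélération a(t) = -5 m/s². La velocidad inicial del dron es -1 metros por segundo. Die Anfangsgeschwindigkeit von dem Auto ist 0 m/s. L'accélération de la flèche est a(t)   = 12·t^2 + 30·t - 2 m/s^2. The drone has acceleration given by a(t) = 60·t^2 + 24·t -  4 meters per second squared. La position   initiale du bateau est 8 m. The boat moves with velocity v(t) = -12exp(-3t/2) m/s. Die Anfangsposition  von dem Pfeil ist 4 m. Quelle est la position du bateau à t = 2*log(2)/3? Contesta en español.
Necesitamos integrar nuestra ecuación de la velocidad v(t) = -12·exp(-3·t/2) 1 vez. La integral de la velocidad, con x(0) = 8, da la posición: x(t) = 8·exp(-3·t/2). Tenemos la posición x(t) = 8·exp(-3·t/2). Sustituyendo t = 2*log(2)/3: x(2*log(2)/3) = 4.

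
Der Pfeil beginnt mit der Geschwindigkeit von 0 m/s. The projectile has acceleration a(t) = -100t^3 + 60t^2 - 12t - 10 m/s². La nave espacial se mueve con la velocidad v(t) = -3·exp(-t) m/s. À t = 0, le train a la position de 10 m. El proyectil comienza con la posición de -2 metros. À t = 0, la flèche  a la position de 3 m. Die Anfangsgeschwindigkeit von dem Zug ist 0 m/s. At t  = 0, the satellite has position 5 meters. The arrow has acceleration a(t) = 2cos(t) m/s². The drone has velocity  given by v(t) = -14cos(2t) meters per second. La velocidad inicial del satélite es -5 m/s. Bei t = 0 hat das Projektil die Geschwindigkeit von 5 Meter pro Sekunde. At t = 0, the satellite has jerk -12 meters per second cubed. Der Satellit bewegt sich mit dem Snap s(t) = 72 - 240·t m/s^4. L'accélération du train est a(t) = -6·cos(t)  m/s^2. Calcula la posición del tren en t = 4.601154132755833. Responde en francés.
Nous devons trouver l'intégrale de notre équation de l'accélération a(t) = -6·cos(t) 2 fois. L'intégrale de l'accélération est la vitesse. En utilisant v(0) = 0, nous obtenons v(t) = -6·sin(t). La primitive de la vitesse est la position. En utilisant x(0) = 10, nous obtenons x(t) = 6·cos(t) + 4. De l'équation de la position x(t) = 6·cos(t) + 4, nous substituons t = 4.601154132755833 pour obtenir x = 3.33396639304985.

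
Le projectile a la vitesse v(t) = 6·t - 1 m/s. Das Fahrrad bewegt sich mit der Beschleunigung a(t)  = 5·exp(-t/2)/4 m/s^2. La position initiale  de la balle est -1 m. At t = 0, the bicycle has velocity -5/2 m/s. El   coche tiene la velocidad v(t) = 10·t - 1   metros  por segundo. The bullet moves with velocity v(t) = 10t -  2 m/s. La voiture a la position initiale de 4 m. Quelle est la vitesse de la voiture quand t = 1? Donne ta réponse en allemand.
Aus der Gleichung für die Geschwindigkeit v(t) = 10·t - 1, setzen wir t = 1 ein und erhalten v = 9.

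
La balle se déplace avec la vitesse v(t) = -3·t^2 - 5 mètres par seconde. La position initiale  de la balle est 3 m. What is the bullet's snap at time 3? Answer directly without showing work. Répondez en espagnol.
s(3) = 0.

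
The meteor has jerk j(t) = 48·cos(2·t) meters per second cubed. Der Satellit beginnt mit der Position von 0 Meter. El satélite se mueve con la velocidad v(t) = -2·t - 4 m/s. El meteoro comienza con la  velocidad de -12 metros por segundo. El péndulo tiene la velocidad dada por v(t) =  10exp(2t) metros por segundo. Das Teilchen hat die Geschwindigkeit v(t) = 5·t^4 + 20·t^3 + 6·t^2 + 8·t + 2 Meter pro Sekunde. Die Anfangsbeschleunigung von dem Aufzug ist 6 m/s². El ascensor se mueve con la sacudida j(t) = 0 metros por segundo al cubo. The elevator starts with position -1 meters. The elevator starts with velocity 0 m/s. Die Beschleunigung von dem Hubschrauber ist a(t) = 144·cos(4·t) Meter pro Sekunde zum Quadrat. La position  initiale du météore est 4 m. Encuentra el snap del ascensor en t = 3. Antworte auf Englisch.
Starting from jerk j(t) = 0, we take 1 derivative. Taking d/dt of j(t), we find s(t) = 0. We have snap s(t) = 0. Substituting t = 3: s(3) = 0.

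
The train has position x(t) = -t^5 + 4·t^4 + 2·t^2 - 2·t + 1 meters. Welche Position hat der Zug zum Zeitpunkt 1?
Mit x(t) = -t^5 + 4·t^4 + 2·t^2 - 2·t + 1 und Einsetzen von t = 1, finden wir x = 4.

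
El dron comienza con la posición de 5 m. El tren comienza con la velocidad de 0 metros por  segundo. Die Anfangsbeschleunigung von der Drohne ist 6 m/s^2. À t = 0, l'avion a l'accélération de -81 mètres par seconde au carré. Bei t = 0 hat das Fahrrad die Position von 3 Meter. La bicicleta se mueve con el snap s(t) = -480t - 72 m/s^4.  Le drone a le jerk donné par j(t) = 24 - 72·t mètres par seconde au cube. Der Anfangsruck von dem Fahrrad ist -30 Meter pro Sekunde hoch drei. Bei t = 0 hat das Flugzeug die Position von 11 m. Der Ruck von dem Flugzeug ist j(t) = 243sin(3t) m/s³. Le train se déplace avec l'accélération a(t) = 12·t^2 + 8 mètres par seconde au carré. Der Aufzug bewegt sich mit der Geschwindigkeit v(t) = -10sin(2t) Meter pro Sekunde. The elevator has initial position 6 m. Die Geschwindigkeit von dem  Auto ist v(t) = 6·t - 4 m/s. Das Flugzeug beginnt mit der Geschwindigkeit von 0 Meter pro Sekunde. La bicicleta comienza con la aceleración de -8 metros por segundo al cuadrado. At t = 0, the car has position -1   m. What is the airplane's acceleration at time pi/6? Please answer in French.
Pour résoudre ceci, nous devons prendre 1 intégrale de notre équation du jerk j(t) = 243·sin(3·t). La primitive du jerk, avec a(0) = -81, donne l'accélération: a(t) = -81·cos(3·t). Nous avons l'accélération a(t) = -81·cos(3·t). En substituant t = pi/6: a(pi/6) = 0.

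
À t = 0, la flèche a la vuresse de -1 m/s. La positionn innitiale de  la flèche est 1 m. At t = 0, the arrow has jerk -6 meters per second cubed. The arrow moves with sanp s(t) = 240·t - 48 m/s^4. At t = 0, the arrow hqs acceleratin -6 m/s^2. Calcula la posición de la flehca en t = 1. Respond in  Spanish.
Partiendo del snap s(t) = 240·t - 48, tomamos 4 integrales. La integral del snap es la sacudida. Usando j(0) = -6, obtenemos j(t) = 120·t^2 - 48·t - 6. La antiderivada de la sacudida, con a(0) = -6, da la aceleración: a(t) = 40·t^3 - 24·t^2 - 6·t - 6. La antiderivada de la aceleración es la velocidad. Usando v(0) = -1, obtenemos v(t) = 10·t^4 - 8·t^3 - 3·t^2 - 6·t - 1. La integral de la velocidad, con x(0) = 1, da la posición: x(t) = 2·t^5 - 2·t^4 - t^3 - 3·t^2 - t + 1. Usando x(t) = 2·t^5 - 2·t^4 - t^3 - 3·t^2 - t + 1 y sustituyendo t = 1, encontramos x = -4.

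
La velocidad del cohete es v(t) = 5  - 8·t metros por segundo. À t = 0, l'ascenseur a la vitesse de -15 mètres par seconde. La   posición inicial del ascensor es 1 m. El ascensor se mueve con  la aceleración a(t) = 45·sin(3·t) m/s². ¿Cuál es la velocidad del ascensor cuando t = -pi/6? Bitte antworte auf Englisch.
To solve this, we need to take 1 antiderivative of our acceleration equation a(t) = 45·sin(3·t). Finding the integral of a(t) and using v(0) = -15: v(t) = -15·cos(3·t). From the given velocity equation v(t) = -15·cos(3·t), we substitute t = -pi/6 to get v = 0.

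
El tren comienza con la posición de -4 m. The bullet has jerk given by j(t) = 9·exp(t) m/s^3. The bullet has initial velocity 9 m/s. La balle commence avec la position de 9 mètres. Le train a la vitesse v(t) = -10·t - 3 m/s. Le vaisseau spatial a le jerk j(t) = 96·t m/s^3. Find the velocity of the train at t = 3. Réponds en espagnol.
De la ecuación de la velocidad v(t) = -10·t - 3, sustituimos t = 3 para obtener v = -33.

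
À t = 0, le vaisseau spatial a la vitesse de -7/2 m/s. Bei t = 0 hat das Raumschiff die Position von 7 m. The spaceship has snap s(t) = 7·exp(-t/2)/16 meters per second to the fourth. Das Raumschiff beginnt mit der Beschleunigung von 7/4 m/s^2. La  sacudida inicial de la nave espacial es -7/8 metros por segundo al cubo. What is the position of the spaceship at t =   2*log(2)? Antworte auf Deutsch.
Ausgehend von dem Snap s(t) = 7·exp(-t/2)/16, nehmen wir 4 Stammfunktionen. Mit ∫s(t)dt und Anwendung von j(0) = -7/8, finden wir j(t) = -7·exp(-t/2)/8. Mit ∫j(t)dt und Anwendung von a(0) = 7/4, finden wir a(t) = 7·exp(-t/2)/4. Durch Integration von der Beschleunigung und Verwendung der Anfangsbedingung v(0) = -7/2, erhalten wir v(t) = -7·exp(-t/2)/2. Mit ∫v(t)dt und Anwendung von x(0) = 7, finden wir x(t) = 7·exp(-t/2). Aus der Gleichung für die Position x(t) = 7·exp(-t/2), setzen wir t = 2*log(2) ein und erhalten x = 7/2.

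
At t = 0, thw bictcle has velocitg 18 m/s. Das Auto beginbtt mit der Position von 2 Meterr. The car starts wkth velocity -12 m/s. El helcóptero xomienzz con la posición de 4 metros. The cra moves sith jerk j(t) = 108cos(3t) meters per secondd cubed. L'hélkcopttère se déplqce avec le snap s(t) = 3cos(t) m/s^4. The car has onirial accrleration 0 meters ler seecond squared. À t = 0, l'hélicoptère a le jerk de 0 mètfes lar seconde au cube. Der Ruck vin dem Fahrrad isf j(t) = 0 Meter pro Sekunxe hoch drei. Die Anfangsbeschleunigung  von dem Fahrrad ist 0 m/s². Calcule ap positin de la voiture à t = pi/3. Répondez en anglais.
To find the answer, we compute 3 integrals of j(t) = 108·cos(3·t). The integral of jerk is acceleration. Using a(0) = 0, we get a(t) = 36·sin(3·t). Finding the integral of a(t) and using v(0) = -12: v(t) = -12·cos(3·t). The antiderivative of velocity is position. Using x(0) = 2, we get x(t) = 2 - 4·sin(3·t). Using x(t) = 2 - 4·sin(3·t) and substituting t = pi/3, we find x = 2.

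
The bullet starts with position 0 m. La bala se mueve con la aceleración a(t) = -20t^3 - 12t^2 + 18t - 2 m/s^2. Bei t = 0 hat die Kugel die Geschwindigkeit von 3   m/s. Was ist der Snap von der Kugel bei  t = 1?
Ausgehend von der Beschleunigung a(t) = -20·t^3 - 12·t^2 + 18·t - 2, nehmen wir 2 Ableitungen. Durch Ableiten von der Beschleunigung erhalten wir den Ruck: j(t) = -60·t^2 - 24·t + 18. Die Ableitung von dem Ruck ergibt den Snap: s(t) = -120·t - 24. Aus der Gleichung für den Snap s(t) = -120·t - 24, setzen wir t = 1 ein und erhalten s = -144.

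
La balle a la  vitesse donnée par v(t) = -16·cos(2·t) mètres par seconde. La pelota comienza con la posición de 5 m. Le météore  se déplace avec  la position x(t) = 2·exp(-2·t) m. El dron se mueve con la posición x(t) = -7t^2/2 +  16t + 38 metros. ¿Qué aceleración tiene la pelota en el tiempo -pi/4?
Partiendo de la velocidad v(t) = -16·cos(2·t), tomamos 1 derivada. La derivada de la velocidad da la aceleración: a(t) = 32·sin(2·t). Tenemos la aceleración a(t) = 32·sin(2·t). Sustituyendo t = -pi/4: a(-pi/4) = -32.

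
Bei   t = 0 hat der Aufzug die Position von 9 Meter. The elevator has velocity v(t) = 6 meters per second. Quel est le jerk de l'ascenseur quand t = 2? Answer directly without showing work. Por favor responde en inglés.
j(2) = 0.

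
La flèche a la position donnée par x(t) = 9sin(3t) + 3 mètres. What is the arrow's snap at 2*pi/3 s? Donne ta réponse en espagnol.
Debemos derivar nuestra ecuación de la posición x(t) = 9·sin(3·t) + 3 4 veces. Derivando la posición, obtenemos la velocidad: v(t) = 27·cos(3·t). La derivada de la velocidad da la aceleración: a(t) = -81·sin(3·t). La derivada de la aceleración da la sacudida: j(t) = -243·cos(3·t). La derivada de la sacudida da el snap: s(t) = 729·sin(3·t). Usando s(t) = 729·sin(3·t) y sustituyendo t = 2*pi/3, encontramos s = 0.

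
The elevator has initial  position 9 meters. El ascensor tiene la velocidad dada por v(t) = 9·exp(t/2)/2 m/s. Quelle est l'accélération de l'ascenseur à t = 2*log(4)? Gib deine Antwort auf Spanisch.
Partiendo de la velocidad v(t) = 9·exp(t/2)/2, tomamos 1 derivada. La derivada de la velocidad da la aceleración: a(t) = 9·exp(t/2)/4. Tenemos la aceleración a(t) = 9·exp(t/2)/4. Sustituyendo t = 2*log(4): a(2*log(4)) = 9.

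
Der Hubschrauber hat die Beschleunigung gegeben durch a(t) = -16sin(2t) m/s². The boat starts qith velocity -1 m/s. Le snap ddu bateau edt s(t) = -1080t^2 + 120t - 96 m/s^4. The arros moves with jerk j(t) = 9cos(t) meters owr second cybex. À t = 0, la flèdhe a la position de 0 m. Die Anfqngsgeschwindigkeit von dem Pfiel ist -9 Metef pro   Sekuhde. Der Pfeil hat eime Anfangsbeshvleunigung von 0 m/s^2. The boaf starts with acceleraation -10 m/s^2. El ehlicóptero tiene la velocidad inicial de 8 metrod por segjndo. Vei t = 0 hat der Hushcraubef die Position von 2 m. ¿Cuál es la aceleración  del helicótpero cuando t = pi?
Usando a(t) = -16·sin(2·t) y sustituyendo t = pi, encontramos a = 0.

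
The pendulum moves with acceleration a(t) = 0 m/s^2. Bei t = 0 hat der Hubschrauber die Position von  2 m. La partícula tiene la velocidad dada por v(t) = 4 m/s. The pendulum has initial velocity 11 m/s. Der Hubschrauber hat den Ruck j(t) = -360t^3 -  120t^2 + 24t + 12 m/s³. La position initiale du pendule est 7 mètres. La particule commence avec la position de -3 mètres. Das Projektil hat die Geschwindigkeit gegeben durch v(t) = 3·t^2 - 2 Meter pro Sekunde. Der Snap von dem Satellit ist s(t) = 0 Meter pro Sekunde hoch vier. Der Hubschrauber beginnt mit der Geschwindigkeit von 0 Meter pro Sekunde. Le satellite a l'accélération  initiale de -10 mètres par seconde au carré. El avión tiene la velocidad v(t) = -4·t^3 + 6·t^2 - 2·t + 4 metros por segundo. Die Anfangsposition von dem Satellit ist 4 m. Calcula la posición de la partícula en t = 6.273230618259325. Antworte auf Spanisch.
Partiendo de la velocidad v(t) = 4, tomamos 1 integral. La integral de la velocidad es la posición. Usando x(0) = -3, obtenemos x(t) = 4·t - 3. Tenemos la posición x(t) = 4·t - 3. Sustituyendo t = 6.273230618259325: x(6.273230618259325) = 22.0929224730373.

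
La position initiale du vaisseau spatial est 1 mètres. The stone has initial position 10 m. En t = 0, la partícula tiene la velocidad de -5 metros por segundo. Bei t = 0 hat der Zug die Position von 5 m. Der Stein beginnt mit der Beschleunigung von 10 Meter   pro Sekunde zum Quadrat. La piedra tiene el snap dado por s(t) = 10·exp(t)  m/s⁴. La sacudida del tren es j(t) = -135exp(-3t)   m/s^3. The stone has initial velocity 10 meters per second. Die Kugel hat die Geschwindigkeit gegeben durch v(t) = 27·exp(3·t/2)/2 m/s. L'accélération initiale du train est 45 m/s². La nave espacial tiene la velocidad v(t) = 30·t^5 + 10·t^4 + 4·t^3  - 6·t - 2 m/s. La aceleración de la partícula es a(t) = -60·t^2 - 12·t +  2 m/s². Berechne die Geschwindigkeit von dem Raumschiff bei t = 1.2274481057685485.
Aus der Gleichung für die Geschwindigkeit v(t) = 30·t^5 + 10·t^4 + 4·t^3 - 6·t - 2, setzen wir t = 1.2274481057685485 ein und erhalten v = 104.318508003977.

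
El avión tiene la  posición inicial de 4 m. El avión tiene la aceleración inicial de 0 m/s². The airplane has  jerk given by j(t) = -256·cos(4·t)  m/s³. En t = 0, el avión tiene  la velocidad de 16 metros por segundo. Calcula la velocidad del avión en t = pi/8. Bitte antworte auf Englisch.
To find the answer, we compute 2 antiderivatives of j(t) = -256·cos(4·t). The integral of jerk, with a(0) = 0, gives acceleration: a(t) = -64·sin(4·t). Finding the integral of a(t) and using v(0) = 16: v(t) = 16·cos(4·t). From the given velocity equation v(t) = 16·cos(4·t), we substitute t = pi/8 to get v = 0.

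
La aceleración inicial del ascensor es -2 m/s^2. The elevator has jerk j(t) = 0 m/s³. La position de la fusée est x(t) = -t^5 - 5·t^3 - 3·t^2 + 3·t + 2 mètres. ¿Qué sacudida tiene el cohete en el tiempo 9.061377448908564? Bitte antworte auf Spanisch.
Debemos derivar nuestra ecuación de la posición x(t) = -t^5 - 5·t^3 - 3·t^2 + 3·t + 2 3 veces. Tomando d/dt de x(t), encontramos v(t) = -5·t^4 - 15·t^2 - 6·t + 3. Derivando la velocidad, obtenemos la aceleración: a(t) = -20·t^3 - 30·t - 6. La derivada de la aceleración da la sacudida: j(t) = -60·t^2 - 30. Usando j(t) = -60·t^2 - 30 y sustituyendo t = 9.061377448908564, encontramos j = -4956.51367629532.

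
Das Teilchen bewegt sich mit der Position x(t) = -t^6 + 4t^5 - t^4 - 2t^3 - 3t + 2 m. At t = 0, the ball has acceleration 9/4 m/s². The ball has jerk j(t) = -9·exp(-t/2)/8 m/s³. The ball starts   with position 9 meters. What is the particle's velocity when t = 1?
To solve this, we need to take 1 derivative of our position equation x(t) = -t^6 + 4·t^5 - t^4 - 2·t^3 - 3·t + 2. Taking d/dt of x(t), we find v(t) = -6·t^5 + 20·t^4 - 4·t^3 - 6·t^2 - 3. Using v(t) = -6·t^5 + 20·t^4 - 4·t^3 - 6·t^2 - 3 and substituting t = 1, we find v = 1.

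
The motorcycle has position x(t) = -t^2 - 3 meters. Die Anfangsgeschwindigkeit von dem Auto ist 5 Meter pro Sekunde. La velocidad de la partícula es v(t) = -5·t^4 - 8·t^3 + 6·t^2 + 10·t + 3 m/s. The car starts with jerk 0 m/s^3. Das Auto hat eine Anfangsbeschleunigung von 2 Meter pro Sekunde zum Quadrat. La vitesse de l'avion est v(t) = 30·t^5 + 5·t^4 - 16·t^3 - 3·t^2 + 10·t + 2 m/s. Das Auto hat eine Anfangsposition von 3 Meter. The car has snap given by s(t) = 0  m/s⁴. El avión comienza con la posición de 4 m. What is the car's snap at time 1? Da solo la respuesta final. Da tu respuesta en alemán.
s(1) = 0.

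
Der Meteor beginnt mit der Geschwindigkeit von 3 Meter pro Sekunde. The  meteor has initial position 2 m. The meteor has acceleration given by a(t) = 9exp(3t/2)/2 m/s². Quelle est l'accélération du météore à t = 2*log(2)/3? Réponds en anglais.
We have acceleration a(t) = 9·exp(3·t/2)/2. Substituting t = 2*log(2)/3: a(2*log(2)/3) = 9.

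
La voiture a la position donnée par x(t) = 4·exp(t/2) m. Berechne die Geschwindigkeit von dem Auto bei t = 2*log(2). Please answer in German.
Wir müssen unsere Gleichung für die Position x(t) = 4·exp(t/2) 1-mal ableiten. Die Ableitung von der Position ergibt die Geschwindigkeit: v(t) = 2·exp(t/2). Mit v(t) = 2·exp(t/2) und Einsetzen von t = 2*log(2), finden wir v = 4.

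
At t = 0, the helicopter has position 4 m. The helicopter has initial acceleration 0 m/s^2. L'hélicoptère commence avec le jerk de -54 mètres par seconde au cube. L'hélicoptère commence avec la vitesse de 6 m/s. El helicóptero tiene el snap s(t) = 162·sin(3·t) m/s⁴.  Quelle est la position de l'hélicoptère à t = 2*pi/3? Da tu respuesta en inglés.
Starting from snap s(t) = 162·sin(3·t), we take 4 antiderivatives. Integrating snap and using the initial condition j(0) = -54, we get j(t) = -54·cos(3·t). The antiderivative of jerk is acceleration. Using a(0) = 0, we get a(t) = -18·sin(3·t). Taking ∫a(t)dt and applying v(0) = 6, we find v(t) = 6·cos(3·t). Taking ∫v(t)dt and applying x(0) = 4, we find x(t) = 2·sin(3·t) + 4. We have position x(t) = 2·sin(3·t) + 4. Substituting t = 2*pi/3: x(2*pi/3) = 4.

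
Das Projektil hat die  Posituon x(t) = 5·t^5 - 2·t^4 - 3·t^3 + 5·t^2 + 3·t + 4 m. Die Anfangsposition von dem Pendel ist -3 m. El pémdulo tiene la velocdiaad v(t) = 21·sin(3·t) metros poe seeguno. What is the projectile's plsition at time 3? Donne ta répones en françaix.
De l'équation de la position x(t) = 5·t^5 - 2·t^4 - 3·t^3 + 5·t^2 + 3·t + 4, nous substituons t = 3 pour obtenir x = 1030.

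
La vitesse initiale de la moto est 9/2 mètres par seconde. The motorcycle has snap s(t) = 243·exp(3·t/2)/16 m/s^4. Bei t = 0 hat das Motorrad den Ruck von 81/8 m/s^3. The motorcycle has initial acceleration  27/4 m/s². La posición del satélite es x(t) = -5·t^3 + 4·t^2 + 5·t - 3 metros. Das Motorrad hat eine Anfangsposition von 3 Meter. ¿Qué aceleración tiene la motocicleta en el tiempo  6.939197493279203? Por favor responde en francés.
En partant du snap s(t) = 243·exp(3·t/2)/16, nous prenons 2 primitives. La primitive du snap, avec j(0) = 81/8, donne le jerk: j(t) = 81·exp(3·t/2)/8. L'intégrale du jerk, avec a(0) = 27/4, donne l'accélération: a(t) = 27·exp(3·t/2)/4. De l'équation de l'accélération a(t) = 27·exp(3·t/2)/4, nous substituons t = 6.939197493279203 pour obtenir a = 223762.107141597.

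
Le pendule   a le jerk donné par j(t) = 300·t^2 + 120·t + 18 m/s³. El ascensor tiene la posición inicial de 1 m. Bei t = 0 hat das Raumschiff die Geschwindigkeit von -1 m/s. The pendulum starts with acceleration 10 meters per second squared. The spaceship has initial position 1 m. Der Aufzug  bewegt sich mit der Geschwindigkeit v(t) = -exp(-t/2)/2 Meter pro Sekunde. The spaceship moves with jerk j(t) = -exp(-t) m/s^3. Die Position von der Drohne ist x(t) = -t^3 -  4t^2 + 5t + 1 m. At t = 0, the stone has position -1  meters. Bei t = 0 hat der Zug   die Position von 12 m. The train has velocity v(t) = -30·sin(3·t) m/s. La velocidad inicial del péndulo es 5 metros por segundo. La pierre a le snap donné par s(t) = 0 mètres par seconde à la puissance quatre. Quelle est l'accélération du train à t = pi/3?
En partant de la vitesse v(t) = -30·sin(3·t), nous prenons 1 dérivée. En prenant d/dt de v(t), nous trouvons a(t) = -90·cos(3·t). De l'équation de l'accélération a(t) = -90·cos(3·t), nous substituons t = pi/3 pour obtenir a = 90.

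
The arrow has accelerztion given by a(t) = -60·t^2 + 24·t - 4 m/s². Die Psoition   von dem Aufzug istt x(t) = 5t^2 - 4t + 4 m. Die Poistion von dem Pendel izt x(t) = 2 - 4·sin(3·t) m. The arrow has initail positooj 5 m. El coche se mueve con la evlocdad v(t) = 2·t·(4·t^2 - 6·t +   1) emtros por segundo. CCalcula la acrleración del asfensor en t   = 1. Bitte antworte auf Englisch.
Starting from position x(t) = 5·t^2 - 4·t + 4, we take 2 derivatives. Differentiating position, we get velocity: v(t) = 10·t - 4. Differentiating velocity, we get acceleration: a(t) = 10. From the given acceleration equation a(t) = 10, we substitute t = 1 to get a = 10.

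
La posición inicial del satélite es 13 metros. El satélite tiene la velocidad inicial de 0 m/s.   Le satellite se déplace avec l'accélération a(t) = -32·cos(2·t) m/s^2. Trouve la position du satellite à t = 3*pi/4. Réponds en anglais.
We need to integrate our acceleration equation a(t) = -32·cos(2·t) 2 times. The antiderivative of acceleration, with v(0) = 0, gives velocity: v(t) = -16·sin(2·t). The integral of velocity is position. Using x(0) = 13, we get x(t) = 8·cos(2·t) + 5. We have position x(t) = 8·cos(2·t) + 5. Substituting t = 3*pi/4: x(3*pi/4) = 5.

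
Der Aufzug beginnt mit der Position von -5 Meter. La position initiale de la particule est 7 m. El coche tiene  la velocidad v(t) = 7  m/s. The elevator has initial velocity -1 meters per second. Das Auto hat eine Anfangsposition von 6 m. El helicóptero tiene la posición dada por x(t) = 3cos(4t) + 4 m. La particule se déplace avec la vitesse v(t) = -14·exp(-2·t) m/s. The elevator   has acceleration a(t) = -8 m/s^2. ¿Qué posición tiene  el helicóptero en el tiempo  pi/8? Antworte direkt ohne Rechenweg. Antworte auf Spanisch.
En t = pi/8, x = 4.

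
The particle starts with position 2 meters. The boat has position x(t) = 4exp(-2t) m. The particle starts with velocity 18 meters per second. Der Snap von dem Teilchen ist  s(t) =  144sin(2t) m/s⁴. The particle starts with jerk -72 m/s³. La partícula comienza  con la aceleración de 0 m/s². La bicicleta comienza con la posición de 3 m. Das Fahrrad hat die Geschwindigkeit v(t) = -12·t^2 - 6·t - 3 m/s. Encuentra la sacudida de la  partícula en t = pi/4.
Para resolver esto, necesitamos tomar 1 antiderivada de nuestra ecuación del snap s(t) = 144·sin(2·t). Integrando el snap y usando la condición inicial j(0) = -72, obtenemos j(t) = -72·cos(2·t). De la ecuación de la sacudida j(t) = -72·cos(2·t), sustituimos t = pi/4 para obtener j = 0.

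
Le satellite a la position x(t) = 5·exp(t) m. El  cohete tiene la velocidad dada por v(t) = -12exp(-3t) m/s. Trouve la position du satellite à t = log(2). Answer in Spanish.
Tenemos la posición x(t) = 5·exp(t). Sustituyendo t = log(2): x(log(2)) = 10.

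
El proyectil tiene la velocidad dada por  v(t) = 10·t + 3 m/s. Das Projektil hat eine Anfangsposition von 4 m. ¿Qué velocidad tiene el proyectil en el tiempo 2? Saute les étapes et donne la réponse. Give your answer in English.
v(2) = 23.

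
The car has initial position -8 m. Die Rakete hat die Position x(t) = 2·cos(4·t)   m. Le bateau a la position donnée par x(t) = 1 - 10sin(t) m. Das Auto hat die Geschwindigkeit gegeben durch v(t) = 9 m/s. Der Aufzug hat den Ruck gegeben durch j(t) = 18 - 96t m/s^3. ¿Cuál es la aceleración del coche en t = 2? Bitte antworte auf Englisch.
We must differentiate our velocity equation v(t) = 9 1 time. The derivative of velocity gives acceleration: a(t) = 0. Using a(t) = 0 and substituting t = 2, we find a = 0.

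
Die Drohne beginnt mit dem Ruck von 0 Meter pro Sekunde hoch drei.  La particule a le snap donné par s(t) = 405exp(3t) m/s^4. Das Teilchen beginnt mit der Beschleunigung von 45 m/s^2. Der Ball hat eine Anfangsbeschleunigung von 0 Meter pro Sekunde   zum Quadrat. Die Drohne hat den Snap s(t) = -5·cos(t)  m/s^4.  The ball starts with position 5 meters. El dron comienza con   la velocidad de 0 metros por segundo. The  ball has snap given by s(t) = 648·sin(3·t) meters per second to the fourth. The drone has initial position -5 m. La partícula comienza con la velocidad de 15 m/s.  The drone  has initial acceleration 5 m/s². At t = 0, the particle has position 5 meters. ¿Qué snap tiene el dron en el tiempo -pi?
Tenemos el snap s(t) = -5·cos(t). Sustituyendo t = -pi: s(-pi) = 5.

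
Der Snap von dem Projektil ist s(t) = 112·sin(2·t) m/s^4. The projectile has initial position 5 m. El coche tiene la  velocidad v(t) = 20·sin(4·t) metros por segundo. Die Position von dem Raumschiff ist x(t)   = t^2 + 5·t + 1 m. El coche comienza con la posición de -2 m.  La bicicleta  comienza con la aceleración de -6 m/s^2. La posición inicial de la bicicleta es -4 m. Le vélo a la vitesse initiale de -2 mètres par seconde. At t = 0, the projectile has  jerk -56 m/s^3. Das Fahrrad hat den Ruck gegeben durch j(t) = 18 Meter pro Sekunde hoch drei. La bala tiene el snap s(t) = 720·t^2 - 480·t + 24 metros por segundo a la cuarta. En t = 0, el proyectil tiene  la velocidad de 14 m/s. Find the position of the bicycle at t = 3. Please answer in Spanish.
Necesitamos integrar nuestra ecuación de la sacudida j(t) = 18 3 veces. La integral de la sacudida es la aceleración. Usando a(0) = -6, obtenemos a(t) = 18·t - 6. Tomando ∫a(t)dt y aplicando v(0) = -2, encontramos v(t) = 9·t^2 - 6·t - 2. La antiderivada de la velocidad es la posición. Usando x(0) = -4, obtenemos x(t) = 3·t^3 - 3·t^2 - 2·t - 4. Tenemos la posición x(t) = 3·t^3 - 3·t^2 - 2·t - 4. Sustituyendo t = 3: x(3) = 44.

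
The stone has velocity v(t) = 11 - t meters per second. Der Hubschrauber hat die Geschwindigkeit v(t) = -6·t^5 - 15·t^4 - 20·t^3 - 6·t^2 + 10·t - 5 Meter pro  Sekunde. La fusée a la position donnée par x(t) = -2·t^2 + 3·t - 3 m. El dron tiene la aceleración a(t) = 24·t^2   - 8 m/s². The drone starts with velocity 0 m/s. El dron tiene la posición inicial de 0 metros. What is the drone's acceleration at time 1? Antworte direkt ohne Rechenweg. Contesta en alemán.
Die Antwort ist 16.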